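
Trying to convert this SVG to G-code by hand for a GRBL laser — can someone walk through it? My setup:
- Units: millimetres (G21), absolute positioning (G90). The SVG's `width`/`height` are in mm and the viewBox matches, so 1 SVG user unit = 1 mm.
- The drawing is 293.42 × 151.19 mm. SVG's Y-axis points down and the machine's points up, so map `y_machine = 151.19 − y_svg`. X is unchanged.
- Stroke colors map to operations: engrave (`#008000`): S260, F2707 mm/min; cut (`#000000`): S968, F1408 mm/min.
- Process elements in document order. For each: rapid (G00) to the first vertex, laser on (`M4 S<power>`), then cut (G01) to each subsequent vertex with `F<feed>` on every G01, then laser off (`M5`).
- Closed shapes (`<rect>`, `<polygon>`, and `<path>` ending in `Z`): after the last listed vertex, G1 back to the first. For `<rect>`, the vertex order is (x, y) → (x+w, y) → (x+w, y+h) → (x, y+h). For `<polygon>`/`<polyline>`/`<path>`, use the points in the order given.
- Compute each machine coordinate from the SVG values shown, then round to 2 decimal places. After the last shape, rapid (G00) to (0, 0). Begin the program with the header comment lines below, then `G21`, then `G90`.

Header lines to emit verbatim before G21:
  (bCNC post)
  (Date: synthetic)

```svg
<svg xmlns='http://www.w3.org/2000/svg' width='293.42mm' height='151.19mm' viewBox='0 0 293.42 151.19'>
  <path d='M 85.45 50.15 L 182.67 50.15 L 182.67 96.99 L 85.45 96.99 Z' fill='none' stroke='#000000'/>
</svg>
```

1 u = 1 mm; y_m = 151.19 − y.

[1] `<path>` rectangle, #000000→cut S968 F1408: (85.45,101.04) → (182.67,101.04) → (182.67,54.20) → (85.45,54.20) → (85.45,101.04) (closed)

(bCNC post)
(Date: synthetic)
G21
G90
G00 X85.45 Y101.04
M4 S968
G01 X182.67 Y101.04 F1408
G01 X182.67 Y54.20 F1408
G01 X85.45 Y54.20 F1408
G01 X85.45 Y101.04 F1408
M5
G00 X0.00 Y0.00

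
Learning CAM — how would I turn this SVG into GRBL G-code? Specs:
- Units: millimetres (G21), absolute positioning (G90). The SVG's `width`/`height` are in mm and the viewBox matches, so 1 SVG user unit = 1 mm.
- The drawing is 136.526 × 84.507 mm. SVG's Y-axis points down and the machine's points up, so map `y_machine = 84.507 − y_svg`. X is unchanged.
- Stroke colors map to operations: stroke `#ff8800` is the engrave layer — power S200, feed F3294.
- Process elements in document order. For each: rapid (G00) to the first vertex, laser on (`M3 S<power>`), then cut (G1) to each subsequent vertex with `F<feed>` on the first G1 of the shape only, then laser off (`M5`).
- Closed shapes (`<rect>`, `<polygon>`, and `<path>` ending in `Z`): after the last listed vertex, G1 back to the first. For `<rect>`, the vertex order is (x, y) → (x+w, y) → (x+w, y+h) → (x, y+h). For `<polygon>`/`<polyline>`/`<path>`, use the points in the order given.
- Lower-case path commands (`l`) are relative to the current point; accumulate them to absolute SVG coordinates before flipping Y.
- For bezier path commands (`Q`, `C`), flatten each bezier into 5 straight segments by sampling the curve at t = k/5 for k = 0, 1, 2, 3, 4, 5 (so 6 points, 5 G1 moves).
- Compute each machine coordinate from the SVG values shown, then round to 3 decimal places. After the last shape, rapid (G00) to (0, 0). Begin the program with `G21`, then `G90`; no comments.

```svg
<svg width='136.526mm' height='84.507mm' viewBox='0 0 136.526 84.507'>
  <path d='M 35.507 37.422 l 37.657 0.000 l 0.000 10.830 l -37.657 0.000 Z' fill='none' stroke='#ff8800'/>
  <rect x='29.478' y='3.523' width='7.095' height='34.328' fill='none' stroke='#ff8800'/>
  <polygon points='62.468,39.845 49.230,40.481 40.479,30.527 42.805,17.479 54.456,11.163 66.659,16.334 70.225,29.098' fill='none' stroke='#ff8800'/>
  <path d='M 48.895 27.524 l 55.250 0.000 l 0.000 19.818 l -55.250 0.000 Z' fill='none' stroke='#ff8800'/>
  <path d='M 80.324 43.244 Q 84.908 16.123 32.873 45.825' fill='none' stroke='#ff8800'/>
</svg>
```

viewBox `0 0 136.526 84.507` with mm width/height → 1 unit = 1 mm. Flip: y_m = 84.507 − y_svg.

**Shape 1** — `<path>` rectangle, stroke `#ff8800` → engrave (S200, F3294). Machine vertices: (35.507,47.085) → (73.164,47.085) → (73.164,36.255) → (35.507,36.255) → (35.507,47.085). Closed: final G1 returns to the first vertex.

**Shape 2** — `<rect>` rectangle, stroke `#ff8800` → engrave (S200, F3294). Machine vertices: (29.478,80.984) → (36.573,80.984) → (36.573,46.656) → (29.478,46.656) → (29.478,80.984). Closed: final G1 returns to the first vertex.

**Shape 3** — `<polygon>` regular polygon, stroke `#ff8800` → engrave (S200, F3294). Machine vertices: (62.468,44.662) → (49.230,44.026) → (40.479,53.980) → (42.805,67.028) → (54.456,73.344) → (66.659,68.173) → (70.225,55.409) → (62.468,44.662). Closed: final G1 returns to the first vertex.

**Shape 4** — `<path>` rectangle, stroke `#ff8800` → engrave (S200, F3294). Machine vertices: (48.895,56.983) → (104.145,56.983) → (104.145,37.165) → (48.895,37.165) → (48.895,56.983). Closed: final G1 returns to the first vertex.

**Shape 5** — `<path>` quadratic bezier, stroke `#ff8800` → engrave (S200, F3294). Control points (SVG): P0=(80.324,43.244), P1=(84.908,16.123), P2=(32.873,45.825); sampled at t=k/5. Machine vertices: (80.324,41.263) → (79.893,49.838) → (74.932,53.868) → (65.442,53.352) → (51.422,48.290) → (32.873,38.682). Open path.

G21
G90
G00 X35.507 Y47.085
M3 S200
G1 X73.164 Y47.085 F3294
G1 X73.164 Y36.255
G1 X35.507 Y36.255
G1 X35.507 Y47.085
M5
G00 X29.478 Y80.984
M3 S200
G1 X36.573 Y80.984 F3294
G1 X36.573 Y46.656
G1 X29.478 Y46.656
G1 X29.478 Y80.984
M5
G00 X62.468 Y44.662
M3 S200
G1 X49.230 Y44.026 F3294
G1 X40.479 Y53.980
G1 X42.805 Y67.028
G1 X54.456 Y73.344
G1 X66.659 Y68.173
G1 X70.225 Y55.409
G1 X62.468 Y44.662
M5
G00 X48.895 Y56.983
M3 S200
G1 X104.145 Y56.983 F3294
G1 X104.145 Y37.165
G1 X48.895 Y37.165
G1 X48.895 Y56.983
M5
G00 X80.324 Y41.263
M3 S200
G1 X79.893 Y49.838 F3294
G1 X74.932 Y53.868
G1 X65.442 Y53.352
G1 X51.422 Y48.290
G1 X32.873 Y38.682
M5
G00 X0.000 Y0.000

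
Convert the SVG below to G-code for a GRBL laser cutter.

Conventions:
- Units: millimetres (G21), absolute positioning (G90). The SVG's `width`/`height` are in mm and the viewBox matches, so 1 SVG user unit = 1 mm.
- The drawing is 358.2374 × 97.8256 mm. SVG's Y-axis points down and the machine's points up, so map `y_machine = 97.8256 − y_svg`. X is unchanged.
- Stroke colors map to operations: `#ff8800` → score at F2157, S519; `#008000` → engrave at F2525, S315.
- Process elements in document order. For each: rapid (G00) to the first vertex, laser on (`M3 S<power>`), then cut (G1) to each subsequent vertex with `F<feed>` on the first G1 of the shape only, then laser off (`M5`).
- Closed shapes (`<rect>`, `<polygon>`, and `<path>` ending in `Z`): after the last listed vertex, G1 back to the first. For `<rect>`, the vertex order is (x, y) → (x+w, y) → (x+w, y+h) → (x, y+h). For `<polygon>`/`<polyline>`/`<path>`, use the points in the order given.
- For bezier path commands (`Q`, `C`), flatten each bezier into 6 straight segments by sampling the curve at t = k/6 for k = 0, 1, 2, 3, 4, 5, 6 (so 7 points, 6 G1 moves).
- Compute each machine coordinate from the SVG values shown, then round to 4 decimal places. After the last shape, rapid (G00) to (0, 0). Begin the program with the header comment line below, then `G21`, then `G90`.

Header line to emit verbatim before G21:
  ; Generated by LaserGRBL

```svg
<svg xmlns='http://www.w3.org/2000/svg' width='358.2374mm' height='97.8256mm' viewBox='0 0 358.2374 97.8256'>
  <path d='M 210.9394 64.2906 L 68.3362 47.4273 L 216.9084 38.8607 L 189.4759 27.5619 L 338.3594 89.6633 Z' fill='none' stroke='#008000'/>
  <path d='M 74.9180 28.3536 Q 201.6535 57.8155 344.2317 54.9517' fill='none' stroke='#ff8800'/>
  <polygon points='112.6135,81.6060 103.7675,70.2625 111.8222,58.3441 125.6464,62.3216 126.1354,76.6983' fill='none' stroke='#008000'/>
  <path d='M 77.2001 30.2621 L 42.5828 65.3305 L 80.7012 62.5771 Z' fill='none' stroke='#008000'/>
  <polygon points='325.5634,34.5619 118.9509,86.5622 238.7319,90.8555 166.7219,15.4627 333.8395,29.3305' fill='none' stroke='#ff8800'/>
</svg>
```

; Generated by LaserGRBL
G21
G90
G00 X210.9394 Y33.5350
M3 S315
G1 X68.3362 Y50.3983 F2525
G1 X216.9084 Y58.9649
G1 X189.4759 Y70.2637
G1 X338.3594 Y8.1623
G1 X210.9394 Y33.5350
M5
G00 X74.9180 Y69.4720
M3 S519
G1 X117.6032 Y60.5493 F2157
G1 X161.1686 Y53.4225
G1 X205.6142 Y48.0915
G1 X250.9399 Y44.5564
G1 X297.1457 Y42.8172
G1 X344.2317 Y42.8739
M5
G00 X112.6135 Y16.2196
M3 S315
G1 X103.7675 Y27.5631 F2525
G1 X111.8222 Y39.4815
G1 X125.6464 Y35.5040
G1 X126.1354 Y21.1273
G1 X112.6135 Y16.2196
M5
G00 X77.2001 Y67.5635
M3 S315
G1 X42.5828 Y32.4951 F2525
G1 X80.7012 Y35.2485
G1 X77.2001 Y67.5635
M5
G00 X325.5634 Y63.2637
M3 S519
G1 X118.9509 Y11.2634 F2157
G1 X238.7319 Y6.9701
G1 X166.7219 Y82.3629
G1 X333.8395 Y68.4951
G1 X325.5634 Y63.2637
M5
G00 X0.0000 Y0.0000

Since the viewBox matches the mm dimensions, user units are millimetres directly. The only transform is the Y-flip y_m = 97.8256 − y_svg.

Shape 1 is a closed polygon drawn with `<path>`. Its stroke #008000 means engrave at S315, F2525. After flipping Y the toolpath is (210.9394,33.5350) → (68.3362,50.3983) → (216.9084,58.9649) → (189.4759,70.2637) → (338.3594,8.1623) → (210.9394,33.5350), returning to the start.

Shape 2 is a quadratic bezier drawn with `<path>`. Its stroke #ff8800 means score at S519, F2157. After flipping Y the toolpath is (74.9180,69.4720) → (117.6032,60.5493) → (161.1686,53.4225) → (205.6142,48.0915) → (250.9399,44.5564) → (297.1457,42.8172) → (344.2317,42.8739).

Shape 3 is a regular polygon drawn with `<polygon>`. Its stroke #008000 means engrave at S315, F2525. After flipping Y the toolpath is (112.6135,16.2196) → (103.7675,27.5631) → (111.8222,39.4815) → (125.6464,35.5040) → (126.1354,21.1273) → (112.6135,16.2196), returning to the start.

Shape 4 is a closed polygon drawn with `<path>`. Its stroke #008000 means engrave at S315, F2525. After flipping Y the toolpath is (77.2001,67.5635) → (42.5828,32.4951) → (80.7012,35.2485) → (77.2001,67.5635), returning to the start.

Shape 5 is a closed polygon drawn with `<polygon>`. Its stroke #ff8800 means score at S519, F2157. After flipping Y the toolpath is (325.5634,63.2637) → (118.9509,11.2634) → (238.7319,6.9701) → (166.7219,82.3629) → (333.8395,68.4951) → (325.5634,63.2637), returning to the start.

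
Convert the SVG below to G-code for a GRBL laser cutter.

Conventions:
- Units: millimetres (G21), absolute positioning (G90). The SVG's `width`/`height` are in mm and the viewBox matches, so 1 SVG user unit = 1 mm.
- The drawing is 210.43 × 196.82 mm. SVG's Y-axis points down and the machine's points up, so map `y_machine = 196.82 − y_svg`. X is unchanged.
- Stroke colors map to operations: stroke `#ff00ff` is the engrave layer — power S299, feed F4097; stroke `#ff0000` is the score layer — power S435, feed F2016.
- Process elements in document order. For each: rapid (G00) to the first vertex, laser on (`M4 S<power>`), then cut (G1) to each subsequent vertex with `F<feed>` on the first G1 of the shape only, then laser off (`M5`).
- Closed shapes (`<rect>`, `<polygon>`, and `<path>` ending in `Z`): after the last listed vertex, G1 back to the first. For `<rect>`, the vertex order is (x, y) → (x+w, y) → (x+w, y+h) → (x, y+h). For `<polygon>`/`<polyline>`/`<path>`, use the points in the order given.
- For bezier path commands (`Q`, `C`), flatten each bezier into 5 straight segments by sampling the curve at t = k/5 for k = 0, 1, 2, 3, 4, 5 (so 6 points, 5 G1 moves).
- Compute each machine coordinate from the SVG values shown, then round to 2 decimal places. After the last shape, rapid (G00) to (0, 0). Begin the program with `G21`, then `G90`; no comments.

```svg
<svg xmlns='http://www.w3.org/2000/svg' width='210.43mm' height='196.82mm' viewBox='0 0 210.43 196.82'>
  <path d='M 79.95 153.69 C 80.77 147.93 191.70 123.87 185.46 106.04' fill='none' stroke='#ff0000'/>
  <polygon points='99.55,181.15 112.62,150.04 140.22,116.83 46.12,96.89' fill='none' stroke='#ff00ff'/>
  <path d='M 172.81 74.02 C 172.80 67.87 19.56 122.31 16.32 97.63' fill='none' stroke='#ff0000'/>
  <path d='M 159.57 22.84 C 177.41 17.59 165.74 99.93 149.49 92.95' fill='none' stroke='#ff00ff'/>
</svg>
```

G21
G90
G00 X79.95 Y43.13
M4 S435
G1 X91.84 Y48.59 F2016
G1 X119.24 Y57.26
G1 X151.25 Y67.96
G1 X176.96 Y79.53
G1 X185.46 Y90.78
M5
G00 X99.55 Y15.67
M4 S299
G1 X112.62 Y46.78 F4097
G1 X140.22 Y79.99
G1 X46.12 Y99.93
G1 X99.55 Y15.67
M5
G00 X172.81 Y122.80
M4 S435
G1 X156.84 Y120.34 F2016
G1 X118.65 Y110.04
G1 X72.80 Y98.61
G1 X33.84 Y92.76
G1 X16.32 Y99.19
M5
G00 X159.57 Y173.98
M4 S299
G1 X166.93 Y168.03 F4097
G1 X168.41 Y149.56
G1 X165.20 Y127.05
G1 X158.49 Y108.99
G1 X149.49 Y103.87
M5
G00 X0.00 Y0.00

Since the viewBox matches the mm dimensions, user units are millimetres directly. The only transform is the Y-flip y_m = 196.82 − y_svg.

Shape 1 is a cubic bezier drawn with `<path>`. Its stroke #ff0000 means score at S435, F2016. After flipping Y the toolpath is (79.95,43.13) → (91.84,48.59) → (119.24,57.26) → (151.25,67.96) → (176.96,79.53) → (185.46,90.78).

Shape 2 is a closed polygon drawn with `<polygon>`. Its stroke #ff00ff means engrave at S299, F4097. After flipping Y the toolpath is (99.55,15.67) → (112.62,46.78) → (140.22,79.99) → (46.12,99.93) → (99.55,15.67), returning to the start.

Shape 3 is a cubic bezier drawn with `<path>`. Its stroke #ff0000 means score at S435, F2016. After flipping Y the toolpath is (172.81,122.80) → (156.84,120.34) → (118.65,110.04) → (72.80,98.61) → (33.84,92.76) → (16.32,99.19).

Shape 4 is a cubic bezier drawn with `<path>`. Its stroke #ff00ff means engrave at S299, F4097. After flipping Y the toolpath is (159.57,173.98) → (166.93,168.03) → (168.41,149.56) → (165.20,127.05) → (158.49,108.99) → (149.49,103.87).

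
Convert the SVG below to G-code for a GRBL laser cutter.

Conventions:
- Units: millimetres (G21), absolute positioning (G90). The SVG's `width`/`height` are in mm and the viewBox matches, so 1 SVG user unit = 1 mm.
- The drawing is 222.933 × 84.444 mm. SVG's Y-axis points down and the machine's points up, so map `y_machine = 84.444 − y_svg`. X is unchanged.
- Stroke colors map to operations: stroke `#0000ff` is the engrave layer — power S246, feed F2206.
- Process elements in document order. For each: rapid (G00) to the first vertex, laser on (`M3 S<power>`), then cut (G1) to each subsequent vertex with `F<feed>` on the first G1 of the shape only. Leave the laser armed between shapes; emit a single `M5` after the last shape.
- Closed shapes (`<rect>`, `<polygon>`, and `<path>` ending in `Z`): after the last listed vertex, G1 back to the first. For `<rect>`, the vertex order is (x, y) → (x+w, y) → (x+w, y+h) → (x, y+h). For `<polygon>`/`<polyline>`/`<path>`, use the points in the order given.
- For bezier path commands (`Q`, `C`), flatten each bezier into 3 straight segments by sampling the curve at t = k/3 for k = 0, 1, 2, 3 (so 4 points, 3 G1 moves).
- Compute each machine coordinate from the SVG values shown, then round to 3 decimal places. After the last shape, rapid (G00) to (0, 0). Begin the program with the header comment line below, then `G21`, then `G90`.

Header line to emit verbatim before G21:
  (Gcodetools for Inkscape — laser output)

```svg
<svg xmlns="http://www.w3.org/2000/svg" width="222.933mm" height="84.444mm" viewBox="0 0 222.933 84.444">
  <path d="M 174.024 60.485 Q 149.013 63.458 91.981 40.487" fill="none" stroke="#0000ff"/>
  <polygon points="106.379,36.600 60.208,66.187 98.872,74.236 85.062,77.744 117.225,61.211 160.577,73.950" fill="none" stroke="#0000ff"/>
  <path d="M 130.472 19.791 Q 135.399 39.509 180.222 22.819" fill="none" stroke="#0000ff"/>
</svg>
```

(Gcodetools for Inkscape — laser output)
G21
G90
G00 X174.024 Y23.959
M3 S246
G1 X153.792 Y24.860 F2206
G1 X126.444 Y31.526
G1 X91.981 Y43.957
G00 X106.379 Y47.844
M3 S246
G1 X60.208 Y18.257 F2206
G1 X98.872 Y10.208
G1 X85.062 Y6.700
G1 X117.225 Y23.233
G1 X160.577 Y10.494
G1 X106.379 Y47.844
G00 X130.472 Y64.653
M3 S246
G1 X138.190 Y55.553 F2206
G1 X154.773 Y54.544
G1 X180.222 Y61.625
M5
G00 X0.000 Y0.000

viewBox `0 0 222.933 84.444` with mm width/height → 1 unit = 1 mm. Flip: y_m = 84.444 − y_svg.

**Shape 1** — `<path>` quadratic bezier, stroke `#0000ff` → engrave (S246, F2206). Control points (SVG): P0=(174.024,60.485), P1=(149.013,63.458), P2=(91.981,40.487); sampled at t=k/3. Machine vertices: (174.024,23.959) → (153.792,24.860) → (126.444,31.526) → (91.981,43.957). Open path.

**Shape 2** — `<polygon>` closed polygon, stroke `#0000ff` → engrave (S246, F2206). Machine vertices: (106.379,47.844) → (60.208,18.257) → (98.872,10.208) → (85.062,6.700) → (117.225,23.233) → (160.577,10.494) → (106.379,47.844). Closed: final G1 returns to the first vertex.

**Shape 3** — `<path>` quadratic bezier, stroke `#0000ff` → engrave (S246, F2206). Control points (SVG): P0=(130.472,19.791), P1=(135.399,39.509), P2=(180.222,22.819); sampled at t=k/3. Machine vertices: (130.472,64.653) → (138.190,55.553) → (154.773,54.544) → (180.222,61.625). Open path.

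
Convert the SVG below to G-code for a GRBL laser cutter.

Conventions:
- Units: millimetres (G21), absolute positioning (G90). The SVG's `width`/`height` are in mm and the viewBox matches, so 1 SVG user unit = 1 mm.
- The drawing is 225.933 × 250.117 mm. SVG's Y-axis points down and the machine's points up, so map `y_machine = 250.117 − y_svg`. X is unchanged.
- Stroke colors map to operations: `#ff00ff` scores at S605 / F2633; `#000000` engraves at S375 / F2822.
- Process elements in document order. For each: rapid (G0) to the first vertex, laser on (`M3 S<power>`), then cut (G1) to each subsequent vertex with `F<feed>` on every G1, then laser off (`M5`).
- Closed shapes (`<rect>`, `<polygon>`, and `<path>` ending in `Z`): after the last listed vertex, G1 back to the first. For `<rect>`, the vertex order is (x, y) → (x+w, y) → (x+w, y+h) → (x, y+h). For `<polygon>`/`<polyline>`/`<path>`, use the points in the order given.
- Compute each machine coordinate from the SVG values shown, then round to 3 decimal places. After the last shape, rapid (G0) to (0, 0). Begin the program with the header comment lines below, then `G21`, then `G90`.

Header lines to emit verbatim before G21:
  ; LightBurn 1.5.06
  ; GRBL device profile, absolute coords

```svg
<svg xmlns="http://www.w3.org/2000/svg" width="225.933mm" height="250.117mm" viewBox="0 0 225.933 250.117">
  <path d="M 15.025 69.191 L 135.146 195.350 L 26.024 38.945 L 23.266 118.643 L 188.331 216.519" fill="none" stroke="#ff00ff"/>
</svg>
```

; LightBurn 1.5.06
; GRBL device profile, absolute coords
G21
G90
G0 X15.025 Y180.926
M3 S605
G1 X135.146 Y54.767 F2633
G1 X26.024 Y211.172 F2633
G1 X23.266 Y131.474 F2633
G1 X188.331 Y33.598 F2633
M5
G0 X0.000 Y0.000

Since the viewBox matches the mm dimensions, user units are millimetres directly. The only transform is the Y-flip y_m = 250.117 − y_svg.

Shape 1 is a open polyline drawn with `<path>`. Its stroke #ff00ff means score at S605, F2633. After flipping Y the toolpath is (15.025,180.926) → (135.146,54.767) → (26.024,211.172) → (23.266,131.474) → (188.331,33.598).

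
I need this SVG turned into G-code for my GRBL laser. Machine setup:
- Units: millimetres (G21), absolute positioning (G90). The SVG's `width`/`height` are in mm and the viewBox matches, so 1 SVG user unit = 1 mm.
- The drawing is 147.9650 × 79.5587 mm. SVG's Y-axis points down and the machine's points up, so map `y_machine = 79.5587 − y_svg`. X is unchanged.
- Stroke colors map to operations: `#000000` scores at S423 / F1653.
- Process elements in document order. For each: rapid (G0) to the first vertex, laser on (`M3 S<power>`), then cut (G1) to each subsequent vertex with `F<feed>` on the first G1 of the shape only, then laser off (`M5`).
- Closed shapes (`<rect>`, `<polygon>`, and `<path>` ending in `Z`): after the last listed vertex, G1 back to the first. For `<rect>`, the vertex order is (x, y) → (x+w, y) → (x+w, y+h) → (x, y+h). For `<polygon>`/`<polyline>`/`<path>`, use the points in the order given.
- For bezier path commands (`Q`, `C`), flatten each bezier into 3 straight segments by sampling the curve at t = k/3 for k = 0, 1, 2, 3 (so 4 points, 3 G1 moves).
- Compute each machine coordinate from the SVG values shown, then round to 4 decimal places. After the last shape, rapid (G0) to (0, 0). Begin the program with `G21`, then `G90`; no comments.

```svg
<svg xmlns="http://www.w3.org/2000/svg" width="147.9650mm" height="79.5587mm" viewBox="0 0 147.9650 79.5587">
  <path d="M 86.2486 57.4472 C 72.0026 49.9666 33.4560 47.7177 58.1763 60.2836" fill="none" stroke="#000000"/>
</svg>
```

G21
G90
G0 X86.2486 Y22.1115
M3 S423
G1 X67.1456 Y27.4933 F1653
G1 X51.3017 Y27.2577
G1 X58.1763 Y19.2751
M5
G0 X0.0000 Y0.0000

Since the viewBox matches the mm dimensions, user units are millimetres directly. The only transform is the Y-flip y_m = 79.5587 − y_svg.

Shape 1 is a cubic bezier drawn with `<path>`. Its stroke #000000 means score at S423, F1653. After flipping Y the toolpath is (86.2486,22.1115) → (67.1456,27.4933) → (51.3017,27.2577) → (58.1763,19.2751).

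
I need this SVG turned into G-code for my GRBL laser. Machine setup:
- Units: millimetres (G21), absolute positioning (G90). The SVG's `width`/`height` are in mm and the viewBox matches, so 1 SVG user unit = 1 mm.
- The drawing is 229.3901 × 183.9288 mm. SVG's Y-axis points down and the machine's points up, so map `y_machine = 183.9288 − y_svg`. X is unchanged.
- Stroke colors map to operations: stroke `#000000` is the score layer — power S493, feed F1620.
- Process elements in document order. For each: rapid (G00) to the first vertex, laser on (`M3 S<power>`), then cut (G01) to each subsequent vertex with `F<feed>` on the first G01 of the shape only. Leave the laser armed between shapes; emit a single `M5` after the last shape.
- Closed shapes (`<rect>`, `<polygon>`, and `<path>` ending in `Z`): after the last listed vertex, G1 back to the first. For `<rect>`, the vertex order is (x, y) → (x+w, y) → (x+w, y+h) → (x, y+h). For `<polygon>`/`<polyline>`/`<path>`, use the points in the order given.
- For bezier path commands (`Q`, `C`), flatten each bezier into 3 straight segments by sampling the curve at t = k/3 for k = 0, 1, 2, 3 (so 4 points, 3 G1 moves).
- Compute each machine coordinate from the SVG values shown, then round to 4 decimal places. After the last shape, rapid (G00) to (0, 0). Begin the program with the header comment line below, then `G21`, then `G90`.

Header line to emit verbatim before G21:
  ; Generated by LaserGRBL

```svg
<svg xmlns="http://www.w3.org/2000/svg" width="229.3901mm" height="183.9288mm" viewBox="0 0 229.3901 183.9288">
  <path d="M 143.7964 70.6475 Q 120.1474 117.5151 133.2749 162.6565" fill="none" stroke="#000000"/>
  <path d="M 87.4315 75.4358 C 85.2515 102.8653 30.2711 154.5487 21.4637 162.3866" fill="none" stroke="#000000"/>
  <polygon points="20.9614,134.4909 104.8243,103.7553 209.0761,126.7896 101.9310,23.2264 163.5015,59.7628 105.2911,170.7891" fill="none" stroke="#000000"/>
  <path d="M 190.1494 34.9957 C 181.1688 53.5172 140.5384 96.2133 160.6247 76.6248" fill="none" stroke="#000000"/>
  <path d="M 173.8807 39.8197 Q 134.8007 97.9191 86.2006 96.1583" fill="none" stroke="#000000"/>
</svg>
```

; Generated by LaserGRBL
G21
G90
G00 X143.7964 Y113.2813
M3 S493
G01 X132.1167 Y82.2280 F1620
G01 X128.6095 Y51.5584
G01 X133.2749 Y21.2723
G00 X87.4315 Y108.4930
M3 S493
G01 X71.3170 Y75.5011 F1620
G01 X41.9964 Y41.4731
G01 X21.4637 Y21.5422
G00 X20.9614 Y49.4379
M3 S493
G01 X104.8243 Y80.1735 F1620
G01 X209.0761 Y57.1392
G01 X101.9310 Y160.7024
G01 X163.5015 Y124.1660
G01 X105.2911 Y13.1397
G01 X20.9614 Y49.4379
G00 X190.1494 Y148.9331
M3 S493
G01 X174.0398 Y125.5556 F1620
G01 X157.3563 Y105.2748
G01 X160.6247 Y107.3040
G00 X173.8807 Y144.1091
M3 S493
G01 X146.7696 Y112.0273 F1620
G01 X117.5429 Y93.2478
G01 X86.2006 Y87.7705
M5
G00 X0.0000 Y0.0000

1 u = 1 mm; y_m = 183.9288 − y.

[1] `<path>` quadratic bezier, #000000→score S493 F1620: (143.7964,113.2813) → (132.1167,82.2280) → (128.6095,51.5584) → (133.2749,21.2723)

[2] `<path>` cubic bezier, #000000→score S493 F1620: (87.4315,108.4930) → (71.3170,75.5011) → (41.9964,41.4731) → (21.4637,21.5422)

[3] `<polygon>` closed polygon, #000000→score S493 F1620: (20.9614,49.4379) → (104.8243,80.1735) → (209.0761,57.1392) → (101.9310,160.7024) → (163.5015,124.1660) → (105.2911,13.1397) → (20.9614,49.4379) (closed)

[4] `<path>` cubic bezier, #000000→score S493 F1620: (190.1494,148.9331) → (174.0398,125.5556) → (157.3563,105.2748) → (160.6247,107.3040)

[5] `<path>` quadratic bezier, #000000→score S493 F1620: (173.8807,144.1091) → (146.7696,112.0273) → (117.5429,93.2478) → (86.2006,87.7705)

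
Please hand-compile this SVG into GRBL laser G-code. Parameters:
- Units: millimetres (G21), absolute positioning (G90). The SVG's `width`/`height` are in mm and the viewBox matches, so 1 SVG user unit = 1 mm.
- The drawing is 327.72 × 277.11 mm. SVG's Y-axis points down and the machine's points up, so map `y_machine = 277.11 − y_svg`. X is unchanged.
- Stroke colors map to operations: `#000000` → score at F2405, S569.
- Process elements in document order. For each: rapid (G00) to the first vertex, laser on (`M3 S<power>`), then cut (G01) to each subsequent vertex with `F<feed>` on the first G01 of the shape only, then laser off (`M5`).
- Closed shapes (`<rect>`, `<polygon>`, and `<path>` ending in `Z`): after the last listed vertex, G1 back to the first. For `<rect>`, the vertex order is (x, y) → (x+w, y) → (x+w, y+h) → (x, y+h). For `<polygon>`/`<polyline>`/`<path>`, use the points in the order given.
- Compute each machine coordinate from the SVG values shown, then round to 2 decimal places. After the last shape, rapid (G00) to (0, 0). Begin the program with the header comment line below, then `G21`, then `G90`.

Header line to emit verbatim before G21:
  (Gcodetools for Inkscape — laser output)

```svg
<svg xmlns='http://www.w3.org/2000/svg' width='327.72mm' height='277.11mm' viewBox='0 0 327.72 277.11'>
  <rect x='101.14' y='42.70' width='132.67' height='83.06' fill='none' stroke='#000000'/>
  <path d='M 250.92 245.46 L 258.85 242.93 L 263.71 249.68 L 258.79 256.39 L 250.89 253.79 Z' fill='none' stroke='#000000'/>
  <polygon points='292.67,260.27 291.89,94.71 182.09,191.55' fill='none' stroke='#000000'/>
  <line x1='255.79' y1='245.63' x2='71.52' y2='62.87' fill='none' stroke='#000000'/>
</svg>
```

(Gcodetools for Inkscape — laser output)
G21
G90
G00 X101.14 Y234.41
M3 S569
G01 X233.81 Y234.41 F2405
G01 X233.81 Y151.35
G01 X101.14 Y151.35
G01 X101.14 Y234.41
M5
G00 X250.92 Y31.65
M3 S569
G01 X258.85 Y34.18 F2405
G01 X263.71 Y27.43
G01 X258.79 Y20.72
G01 X250.89 Y23.32
G01 X250.92 Y31.65
M5
G00 X292.67 Y16.84
M3 S569
G01 X291.89 Y182.40 F2405
G01 X182.09 Y85.56
G01 X292.67 Y16.84
M5
G00 X255.79 Y31.48
M3 S569
G01 X71.52 Y214.24 F2405
M5
G00 X0.00 Y0.00

1 u = 1 mm; y_m = 277.11 − y.

[1] `<rect>` rectangle, #000000→score S569 F2405: (101.14,234.41) → (233.81,234.41) → (233.81,151.35) → (101.14,151.35) → (101.14,234.41) (closed)

[2] `<path>` regular polygon, #000000→score S569 F2405: (250.92,31.65) → (258.85,34.18) → (263.71,27.43) → (258.79,20.72) → (250.89,23.32) → (250.92,31.65) (closed)

[3] `<polygon>` closed polygon, #000000→score S569 F2405: (292.67,16.84) → (291.89,182.40) → (182.09,85.56) → (292.67,16.84) (closed)

[4] `<line>` line segment, #000000→score S569 F2405: (255.79,31.48) → (71.52,214.24)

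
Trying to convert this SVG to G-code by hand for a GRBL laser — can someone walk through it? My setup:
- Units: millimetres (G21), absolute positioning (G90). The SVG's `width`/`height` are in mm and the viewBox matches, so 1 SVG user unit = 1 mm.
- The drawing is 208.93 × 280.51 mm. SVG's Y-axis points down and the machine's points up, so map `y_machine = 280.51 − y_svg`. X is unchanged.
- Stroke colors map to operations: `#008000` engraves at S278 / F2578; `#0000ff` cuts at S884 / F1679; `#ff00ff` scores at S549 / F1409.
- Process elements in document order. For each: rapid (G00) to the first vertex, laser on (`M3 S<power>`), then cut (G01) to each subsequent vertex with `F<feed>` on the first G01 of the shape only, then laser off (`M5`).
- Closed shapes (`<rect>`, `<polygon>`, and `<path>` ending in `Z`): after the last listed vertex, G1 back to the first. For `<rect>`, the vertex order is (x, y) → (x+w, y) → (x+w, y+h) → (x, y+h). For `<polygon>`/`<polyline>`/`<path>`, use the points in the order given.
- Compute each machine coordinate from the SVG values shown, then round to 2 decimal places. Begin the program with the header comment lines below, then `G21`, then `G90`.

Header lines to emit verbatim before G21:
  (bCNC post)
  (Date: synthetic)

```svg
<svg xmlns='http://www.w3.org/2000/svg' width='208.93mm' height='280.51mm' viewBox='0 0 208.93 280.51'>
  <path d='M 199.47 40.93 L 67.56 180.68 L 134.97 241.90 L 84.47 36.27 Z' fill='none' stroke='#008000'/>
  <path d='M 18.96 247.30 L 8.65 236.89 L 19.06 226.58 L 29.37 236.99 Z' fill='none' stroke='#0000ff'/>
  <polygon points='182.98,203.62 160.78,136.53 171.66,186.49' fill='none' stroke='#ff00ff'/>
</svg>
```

(bCNC post)
(Date: synthetic)
G21
G90
G00 X199.47 Y239.58
M3 S278
G01 X67.56 Y99.83 F2578
G01 X134.97 Y38.61
G01 X84.47 Y244.24
G01 X199.47 Y239.58
M5
G00 X18.96 Y33.21
M3 S884
G01 X8.65 Y43.62 F1679
G01 X19.06 Y53.93
G01 X29.37 Y43.52
G01 X18.96 Y33.21
M5
G00 X182.98 Y76.89
M3 S549
G01 X160.78 Y143.98 F1409
G01 X171.66 Y94.02
G01 X182.98 Y76.89
M5

Since the viewBox matches the mm dimensions, user units are millimetres directly. The only transform is the Y-flip y_m = 280.51 − y_svg.

Shape 1 is a closed polygon drawn with `<path>`. Its stroke #008000 means engrave at S278, F2578. After flipping Y the toolpath is (199.47,239.58) → (67.56,99.83) → (134.97,38.61) → (84.47,244.24) → (199.47,239.58), returning to the start.

Shape 2 is a regular polygon drawn with `<path>`. Its stroke #0000ff means cut at S884, F1679. After flipping Y the toolpath is (18.96,33.21) → (8.65,43.62) → (19.06,53.93) → (29.37,43.52) → (18.96,33.21), returning to the start.

Shape 3 is a closed polygon drawn with `<polygon>`. Its stroke #ff00ff means score at S549, F1409. After flipping Y the toolpath is (182.98,76.89) → (160.78,143.98) → (171.66,94.02) → (182.98,76.89), returning to the start.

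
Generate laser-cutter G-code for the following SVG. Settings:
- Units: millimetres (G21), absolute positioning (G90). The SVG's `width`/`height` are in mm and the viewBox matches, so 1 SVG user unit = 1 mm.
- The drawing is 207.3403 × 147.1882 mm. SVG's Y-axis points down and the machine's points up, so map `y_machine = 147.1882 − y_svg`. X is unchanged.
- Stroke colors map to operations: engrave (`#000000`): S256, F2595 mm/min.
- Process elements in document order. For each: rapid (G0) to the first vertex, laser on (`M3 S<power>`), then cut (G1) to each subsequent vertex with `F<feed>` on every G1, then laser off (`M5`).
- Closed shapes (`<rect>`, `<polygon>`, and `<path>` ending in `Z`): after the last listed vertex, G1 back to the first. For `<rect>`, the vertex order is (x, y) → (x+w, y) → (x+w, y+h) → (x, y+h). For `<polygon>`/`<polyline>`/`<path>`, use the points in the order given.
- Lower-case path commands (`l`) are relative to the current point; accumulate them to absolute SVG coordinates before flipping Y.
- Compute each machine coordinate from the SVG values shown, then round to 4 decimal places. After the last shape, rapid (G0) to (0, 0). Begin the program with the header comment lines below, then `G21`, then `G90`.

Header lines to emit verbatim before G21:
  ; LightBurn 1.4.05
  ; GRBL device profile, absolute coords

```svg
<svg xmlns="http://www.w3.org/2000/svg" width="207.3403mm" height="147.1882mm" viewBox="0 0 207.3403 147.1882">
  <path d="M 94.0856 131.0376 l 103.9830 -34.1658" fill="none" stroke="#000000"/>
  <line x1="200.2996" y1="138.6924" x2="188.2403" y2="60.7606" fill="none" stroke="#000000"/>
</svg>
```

Since the viewBox matches the mm dimensions, user units are millimetres directly. The only transform is the Y-flip y_m = 147.1882 − y_svg.

Shape 1 is a line segment drawn with `<path>`. Its stroke #000000 means engrave at S256, F2595. After flipping Y the toolpath is (94.0856,16.1506) → (198.0686,50.3164).

Shape 2 is a line segment drawn with `<line>`. Its stroke #000000 means engrave at S256, F2595. After flipping Y the toolpath is (200.2996,8.4958) → (188.2403,86.4276).

; LightBurn 1.4.05
; GRBL device profile, absolute coords
G21
G90
G0 X94.0856 Y16.1506
M3 S256
G1 X198.0686 Y50.3164 F2595
M5
G0 X200.2996 Y8.4958
M3 S256
G1 X188.2403 Y86.4276 F2595
M5
G0 X0.0000 Y0.0000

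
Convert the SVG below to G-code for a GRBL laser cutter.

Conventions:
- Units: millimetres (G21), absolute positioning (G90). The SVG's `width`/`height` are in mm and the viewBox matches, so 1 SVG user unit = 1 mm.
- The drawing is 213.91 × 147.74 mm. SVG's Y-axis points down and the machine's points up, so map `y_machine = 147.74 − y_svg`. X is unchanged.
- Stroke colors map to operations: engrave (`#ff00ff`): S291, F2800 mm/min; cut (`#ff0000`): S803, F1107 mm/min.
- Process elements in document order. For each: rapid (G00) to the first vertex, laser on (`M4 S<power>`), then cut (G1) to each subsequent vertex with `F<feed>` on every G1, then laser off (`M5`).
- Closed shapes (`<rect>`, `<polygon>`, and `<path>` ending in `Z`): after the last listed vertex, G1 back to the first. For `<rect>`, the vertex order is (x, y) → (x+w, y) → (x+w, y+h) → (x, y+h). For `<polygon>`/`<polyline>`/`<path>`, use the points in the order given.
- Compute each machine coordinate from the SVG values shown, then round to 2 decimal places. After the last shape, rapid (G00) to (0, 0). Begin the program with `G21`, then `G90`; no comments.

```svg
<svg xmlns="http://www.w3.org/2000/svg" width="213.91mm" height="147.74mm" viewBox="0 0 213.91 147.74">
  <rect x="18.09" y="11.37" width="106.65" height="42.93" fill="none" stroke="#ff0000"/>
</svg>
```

Since the viewBox matches the mm dimensions, user units are millimetres directly. The only transform is the Y-flip y_m = 147.74 − y_svg.

Shape 1 is a rectangle drawn with `<rect>`. Its stroke #ff0000 means cut at S803, F1107. After flipping Y the toolpath is (18.09,136.37) → (124.74,136.37) → (124.74,93.44) → (18.09,93.44) → (18.09,136.37), returning to the start.

G21
G90
G00 X18.09 Y136.37
M4 S803
G1 X124.74 Y136.37 F1107
G1 X124.74 Y93.44 F1107
G1 X18.09 Y93.44 F1107
G1 X18.09 Y136.37 F1107
M5
G00 X0.00 Y0.00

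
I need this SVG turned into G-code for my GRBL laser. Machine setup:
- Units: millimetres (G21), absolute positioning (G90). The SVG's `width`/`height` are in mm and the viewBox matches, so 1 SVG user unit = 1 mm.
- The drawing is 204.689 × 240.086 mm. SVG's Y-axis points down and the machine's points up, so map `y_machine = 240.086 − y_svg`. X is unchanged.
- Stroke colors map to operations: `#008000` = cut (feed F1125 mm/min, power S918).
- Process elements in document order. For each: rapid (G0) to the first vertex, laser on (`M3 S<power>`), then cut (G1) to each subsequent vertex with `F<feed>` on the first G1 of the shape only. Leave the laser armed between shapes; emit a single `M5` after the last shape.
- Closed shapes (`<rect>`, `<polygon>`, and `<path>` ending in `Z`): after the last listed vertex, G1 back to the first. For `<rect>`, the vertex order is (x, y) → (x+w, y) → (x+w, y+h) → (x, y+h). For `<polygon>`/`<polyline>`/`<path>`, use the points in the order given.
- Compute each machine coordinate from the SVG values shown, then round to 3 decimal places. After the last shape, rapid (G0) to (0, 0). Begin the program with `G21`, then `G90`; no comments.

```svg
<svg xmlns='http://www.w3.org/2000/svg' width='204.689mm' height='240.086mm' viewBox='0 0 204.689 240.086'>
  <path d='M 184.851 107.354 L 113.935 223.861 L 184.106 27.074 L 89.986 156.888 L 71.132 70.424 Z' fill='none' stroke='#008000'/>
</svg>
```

G21
G90
G0 X184.851 Y132.732
M3 S918
G1 X113.935 Y16.225 F1125
G1 X184.106 Y213.012
G1 X89.986 Y83.198
G1 X71.132 Y169.662
G1 X184.851 Y132.732
M5
G0 X0.000 Y0.000

viewBox `0 0 204.689 240.086` with mm width/height → 1 unit = 1 mm. Flip: y_m = 240.086 − y_svg.

**Shape 1** — `<path>` closed polygon, stroke `#008000` → cut (S918, F1125). Machine vertices: (184.851,132.732) → (113.935,16.225) → (184.106,213.012) → (89.986,83.198) → (71.132,169.662) → (184.851,132.732). Closed: final G1 returns to the first vertex.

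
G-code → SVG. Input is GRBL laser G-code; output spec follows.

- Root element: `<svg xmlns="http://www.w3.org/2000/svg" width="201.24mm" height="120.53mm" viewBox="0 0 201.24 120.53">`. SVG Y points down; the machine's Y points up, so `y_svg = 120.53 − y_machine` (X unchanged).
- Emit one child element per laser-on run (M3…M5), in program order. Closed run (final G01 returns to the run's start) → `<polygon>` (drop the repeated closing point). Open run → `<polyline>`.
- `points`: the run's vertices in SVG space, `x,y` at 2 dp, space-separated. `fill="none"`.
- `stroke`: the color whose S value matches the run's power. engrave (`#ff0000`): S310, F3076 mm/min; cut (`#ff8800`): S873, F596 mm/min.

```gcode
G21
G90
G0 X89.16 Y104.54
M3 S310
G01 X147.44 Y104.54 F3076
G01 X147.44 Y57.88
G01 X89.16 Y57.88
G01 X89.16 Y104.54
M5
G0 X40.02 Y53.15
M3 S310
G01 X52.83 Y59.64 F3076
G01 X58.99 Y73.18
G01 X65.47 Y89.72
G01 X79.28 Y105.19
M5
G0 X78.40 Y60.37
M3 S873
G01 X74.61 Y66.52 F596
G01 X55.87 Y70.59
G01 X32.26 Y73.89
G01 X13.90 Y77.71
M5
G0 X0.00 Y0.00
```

Each laser-on run becomes one SVG element. Flip Y back into SVG space with y_svg = 120.53 − y_machine.

Run 1: the run's S310 means `#ff0000` (engrave). The run returns to its start, so emit a `<polygon>` with points (Y-flipped): 89.16,15.99 147.44,15.99 147.44,62.65 89.16,62.65.

Run 2: power S310 maps to stroke `#ff0000` (engrave). The run is open, so emit a `<polyline>` with points (Y-flipped): 40.02,67.38 52.83,60.89 58.99,47.35 65.47,30.81 79.28,15.34.

Run 3: power S873 maps to stroke `#ff8800` (cut). The run is open, so emit a `<polyline>` with points (Y-flipped): 78.40,60.16 74.61,54.01 55.87,49.94 32.26,46.64 13.90,42.82.

<svg xmlns="http://www.w3.org/2000/svg" width="201.24mm" height="120.53mm" viewBox="0 0 201.24 120.53">
  <polygon points="89.16,15.99 147.44,15.99 147.44,62.65 89.16,62.65" fill="none" stroke="#ff0000"/>
  <polyline points="40.02,67.38 52.83,60.89 58.99,47.35 65.47,30.81 79.28,15.34" fill="none" stroke="#ff0000"/>
  <polyline points="78.40,60.16 74.61,54.01 55.87,49.94 32.26,46.64 13.90,42.82" fill="none" stroke="#ff8800"/>
</svg>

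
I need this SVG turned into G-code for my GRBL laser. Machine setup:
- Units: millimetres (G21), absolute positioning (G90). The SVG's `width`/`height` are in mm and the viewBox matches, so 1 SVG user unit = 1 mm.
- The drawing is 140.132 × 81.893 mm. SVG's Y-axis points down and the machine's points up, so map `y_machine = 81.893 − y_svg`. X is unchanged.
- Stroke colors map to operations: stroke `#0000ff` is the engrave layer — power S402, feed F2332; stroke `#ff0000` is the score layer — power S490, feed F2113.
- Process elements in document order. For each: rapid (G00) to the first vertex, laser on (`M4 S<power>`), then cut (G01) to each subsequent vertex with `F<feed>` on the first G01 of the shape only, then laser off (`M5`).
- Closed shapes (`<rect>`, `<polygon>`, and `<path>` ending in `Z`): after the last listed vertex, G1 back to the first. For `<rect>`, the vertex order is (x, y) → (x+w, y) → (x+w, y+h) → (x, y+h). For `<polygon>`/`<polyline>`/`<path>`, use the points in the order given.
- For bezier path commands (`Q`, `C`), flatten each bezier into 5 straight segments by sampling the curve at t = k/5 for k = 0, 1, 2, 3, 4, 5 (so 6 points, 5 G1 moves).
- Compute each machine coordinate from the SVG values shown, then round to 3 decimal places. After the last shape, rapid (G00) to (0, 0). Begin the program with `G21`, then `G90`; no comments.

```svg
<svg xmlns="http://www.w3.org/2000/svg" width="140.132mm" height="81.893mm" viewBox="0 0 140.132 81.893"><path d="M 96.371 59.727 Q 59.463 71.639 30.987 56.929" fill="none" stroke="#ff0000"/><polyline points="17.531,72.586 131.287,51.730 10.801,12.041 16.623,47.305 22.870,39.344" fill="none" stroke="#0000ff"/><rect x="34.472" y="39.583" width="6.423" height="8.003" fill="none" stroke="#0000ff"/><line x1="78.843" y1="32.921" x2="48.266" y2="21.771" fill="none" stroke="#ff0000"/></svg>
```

1 u = 1 mm; y_m = 81.893 − y.

[1] `<path>` quadratic bezier, #ff0000→score S490 F2113: (96.371,22.166) → (81.945,18.466) → (68.194,16.896) → (55.117,17.456) → (42.715,20.145) → (30.987,24.964)

[2] `<polyline>` open polyline, #0000ff→engrave S402 F2332: (17.531,9.307) → (131.287,30.163) → (10.801,69.852) → (16.623,34.588) → (22.870,42.549)

[3] `<rect>` rectangle, #0000ff→engrave S402 F2332: (34.472,42.310) → (40.895,42.310) → (40.895,34.307) → (34.472,34.307) → (34.472,42.310) (closed)

[4] `<line>` line segment, #ff0000→score S490 F2113: (78.843,48.972) → (48.266,60.122)

G21
G90
G00 X96.371 Y22.166
M4 S490
G01 X81.945 Y18.466 F2113
G01 X68.194 Y16.896
G01 X55.117 Y17.456
G01 X42.715 Y20.145
G01 X30.987 Y24.964
M5
G00 X17.531 Y9.307
M4 S402
G01 X131.287 Y30.163 F2332
G01 X10.801 Y69.852
G01 X16.623 Y34.588
G01 X22.870 Y42.549
M5
G00 X34.472 Y42.310
M4 S402
G01 X40.895 Y42.310 F2332
G01 X40.895 Y34.307
G01 X34.472 Y34.307
G01 X34.472 Y42.310
M5
G00 X78.843 Y48.972
M4 S490
G01 X48.266 Y60.122 F2113
M5
G00 X0.000 Y0.000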